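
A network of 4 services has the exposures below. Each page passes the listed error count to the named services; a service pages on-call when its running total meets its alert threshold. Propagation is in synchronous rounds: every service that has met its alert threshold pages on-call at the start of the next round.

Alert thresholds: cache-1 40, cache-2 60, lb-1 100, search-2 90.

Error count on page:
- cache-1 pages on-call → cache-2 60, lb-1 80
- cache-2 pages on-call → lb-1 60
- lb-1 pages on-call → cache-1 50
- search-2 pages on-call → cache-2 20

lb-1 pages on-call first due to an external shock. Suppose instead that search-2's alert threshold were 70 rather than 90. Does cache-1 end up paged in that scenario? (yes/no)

yes

With search-2's alert threshold at 70:
Round 1 — lb-1 pages on-call (initial).
  cache-1: +50 → 50 ≥ 40
Round 2 — cache-1 pages on-call.
  cache-2: +60 → 60 ≥ 60
Round 3 — cache-2 pages on-call.
No further pages.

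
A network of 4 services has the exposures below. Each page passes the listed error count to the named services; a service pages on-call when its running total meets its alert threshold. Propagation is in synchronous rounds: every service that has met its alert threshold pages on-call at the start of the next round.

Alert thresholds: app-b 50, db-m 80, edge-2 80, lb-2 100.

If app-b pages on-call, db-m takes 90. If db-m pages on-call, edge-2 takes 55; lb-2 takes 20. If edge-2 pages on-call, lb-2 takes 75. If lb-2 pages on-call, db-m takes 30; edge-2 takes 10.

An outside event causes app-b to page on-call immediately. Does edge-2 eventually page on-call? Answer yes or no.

Round 1 — app-b pages on-call (initial).
  db-m: +90 → 90 ≥ 80
Round 2 — db-m pages on-call.
  edge-2: +55 → 55 < 80
  lb-2: +20 → 20 < 100
No further pages.

no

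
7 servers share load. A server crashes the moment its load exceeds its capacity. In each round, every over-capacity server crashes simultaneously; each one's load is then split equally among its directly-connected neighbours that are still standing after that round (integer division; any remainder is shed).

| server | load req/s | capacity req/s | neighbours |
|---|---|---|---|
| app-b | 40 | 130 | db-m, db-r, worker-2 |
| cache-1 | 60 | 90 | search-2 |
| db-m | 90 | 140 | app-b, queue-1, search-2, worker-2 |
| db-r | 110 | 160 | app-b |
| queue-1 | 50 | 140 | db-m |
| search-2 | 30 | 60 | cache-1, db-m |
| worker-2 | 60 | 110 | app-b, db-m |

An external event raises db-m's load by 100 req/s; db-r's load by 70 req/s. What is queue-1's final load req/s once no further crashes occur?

Round 1 — db-m at 190 > 140; db-r at 180 > 160. db-m, db-r crash.
  db-m sheds 190 req/s to app-b, queue-1, search-2, worker-2: 47 each (2 lost).
    app-b: 40+47 = 87 ≤ 130
    queue-1: 50+47 = 97 ≤ 140
    search-2: 30+47 = 77 > 60
    worker-2: 60+47 = 107 ≤ 110
  db-r sheds 180 req/s to app-b: 180 each.
    app-b: 87+180 = 267 > 130
Round 2 — app-b, search-2 crash.
  app-b sheds 267 req/s to worker-2: 267 each.
    worker-2: 107+267 = 374 > 110
  search-2 sheds 77 req/s to cache-1: 77 each.
    cache-1: 60+77 = 137 > 90
Round 3 — cache-1, worker-2 crash.
  cache-1 sheds 137 req/s: no online neighbours, lost.
  worker-2 sheds 374 req/s: no online neighbours, lost.
No further crashes.

97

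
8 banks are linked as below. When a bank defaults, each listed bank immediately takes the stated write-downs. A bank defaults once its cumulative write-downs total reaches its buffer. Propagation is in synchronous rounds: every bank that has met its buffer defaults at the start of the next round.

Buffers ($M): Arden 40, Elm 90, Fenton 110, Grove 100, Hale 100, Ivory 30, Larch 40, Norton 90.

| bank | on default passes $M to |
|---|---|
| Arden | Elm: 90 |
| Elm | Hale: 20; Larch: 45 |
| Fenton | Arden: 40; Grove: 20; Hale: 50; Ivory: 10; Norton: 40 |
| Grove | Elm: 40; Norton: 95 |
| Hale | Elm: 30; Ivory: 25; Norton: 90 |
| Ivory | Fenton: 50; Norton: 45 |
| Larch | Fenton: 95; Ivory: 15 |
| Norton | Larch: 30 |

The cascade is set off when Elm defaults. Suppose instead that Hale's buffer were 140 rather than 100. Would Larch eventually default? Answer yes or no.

With Hale's buffer at 140:
Round 1 — Elm defaults (initial).
  Hale: +20 → 20 < 140
  Larch: +45 → 45 ≥ 40
Round 2 — Larch defaults.
  Fenton: +95 → 95 < 110
  Ivory: +15 → 15 < 30
No further defaults.

yes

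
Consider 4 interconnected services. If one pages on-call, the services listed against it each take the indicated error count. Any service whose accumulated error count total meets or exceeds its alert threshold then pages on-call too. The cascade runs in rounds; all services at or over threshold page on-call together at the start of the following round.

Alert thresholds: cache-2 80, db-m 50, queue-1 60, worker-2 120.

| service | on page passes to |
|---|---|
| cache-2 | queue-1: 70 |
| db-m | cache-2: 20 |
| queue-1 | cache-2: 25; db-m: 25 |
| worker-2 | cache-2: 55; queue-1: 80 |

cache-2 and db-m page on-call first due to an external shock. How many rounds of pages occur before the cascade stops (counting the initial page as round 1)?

Round 1 — cache-2, db-m page on-call (initial).
  queue-1: +70 → 70 ≥ 60
Round 2 — queue-1 pages on-call.
No further pages.

2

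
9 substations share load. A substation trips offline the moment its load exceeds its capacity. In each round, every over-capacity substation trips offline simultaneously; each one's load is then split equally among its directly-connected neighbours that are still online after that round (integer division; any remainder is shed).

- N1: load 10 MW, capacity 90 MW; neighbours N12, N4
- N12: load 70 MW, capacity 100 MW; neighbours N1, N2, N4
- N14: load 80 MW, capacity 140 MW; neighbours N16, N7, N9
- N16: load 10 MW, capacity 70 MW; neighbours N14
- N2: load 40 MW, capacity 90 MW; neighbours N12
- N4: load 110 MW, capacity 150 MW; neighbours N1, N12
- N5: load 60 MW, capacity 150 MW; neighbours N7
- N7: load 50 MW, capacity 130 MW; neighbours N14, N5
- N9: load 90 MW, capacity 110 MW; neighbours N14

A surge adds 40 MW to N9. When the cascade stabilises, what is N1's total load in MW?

Round 1 — N9 at 130 > 110. N9 trips offline.
  N9 sheds 130 MW to N14: 130 each.
    N14: 80+130 = 210 > 140
Round 2 — N14 trips offline.
  N14 sheds 210 MW to N16, N7: 105 each.
    N16: 10+105 = 115 > 70
    N7: 50+105 = 155 > 130
Round 3 — N16, N7 trip offline.
  N16 sheds 115 MW: no online neighbours, lost.
  N7 sheds 155 MW to N5: 155 each.
    N5: 60+155 = 215 > 150
Round 4 — N5 trips offline.
  N5 sheds 215 MW: no online neighbours, lost.
No further trips.

10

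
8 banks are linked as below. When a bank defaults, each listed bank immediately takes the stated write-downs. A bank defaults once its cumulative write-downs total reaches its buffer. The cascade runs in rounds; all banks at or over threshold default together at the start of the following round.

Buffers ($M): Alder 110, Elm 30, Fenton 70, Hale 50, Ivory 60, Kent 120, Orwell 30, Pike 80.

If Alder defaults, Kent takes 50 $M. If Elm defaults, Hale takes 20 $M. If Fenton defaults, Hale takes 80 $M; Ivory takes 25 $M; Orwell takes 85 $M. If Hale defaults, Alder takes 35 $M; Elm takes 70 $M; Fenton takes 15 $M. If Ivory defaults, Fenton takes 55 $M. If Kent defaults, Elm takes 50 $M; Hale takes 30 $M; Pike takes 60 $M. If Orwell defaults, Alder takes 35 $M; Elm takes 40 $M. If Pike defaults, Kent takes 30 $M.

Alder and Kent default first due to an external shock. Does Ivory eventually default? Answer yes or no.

no

Round 1 — Alder, Kent default (initial).
  Elm: +50 → 50 ≥ 30
  Hale: +30 → 30 < 50
  Pike: +60 → 60 < 80
Round 2 — Elm defaults.
  Hale: +20 → 50 ≥ 50
Round 3 — Hale defaults.
  Fenton: +15 → 15 < 70
No further defaults.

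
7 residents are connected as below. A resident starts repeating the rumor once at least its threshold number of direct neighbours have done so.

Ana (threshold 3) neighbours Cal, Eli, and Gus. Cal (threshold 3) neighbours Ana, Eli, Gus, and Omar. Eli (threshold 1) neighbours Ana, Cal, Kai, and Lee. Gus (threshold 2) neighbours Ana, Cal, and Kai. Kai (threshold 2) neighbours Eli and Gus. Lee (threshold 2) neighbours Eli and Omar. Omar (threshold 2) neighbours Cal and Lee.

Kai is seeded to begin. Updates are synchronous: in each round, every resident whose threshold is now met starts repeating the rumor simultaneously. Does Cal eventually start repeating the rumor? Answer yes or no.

no

Round 1 — Kai starts repeating the rumor (initial).
Round 2 — checking thresholds:
  Eli: 1 of 4 neighbours ≥ 1, starts repeating the rumor.
  Gus: 1 of 3 neighbours < 2, below threshold.
Round 3 — no new spreads; cascade stops.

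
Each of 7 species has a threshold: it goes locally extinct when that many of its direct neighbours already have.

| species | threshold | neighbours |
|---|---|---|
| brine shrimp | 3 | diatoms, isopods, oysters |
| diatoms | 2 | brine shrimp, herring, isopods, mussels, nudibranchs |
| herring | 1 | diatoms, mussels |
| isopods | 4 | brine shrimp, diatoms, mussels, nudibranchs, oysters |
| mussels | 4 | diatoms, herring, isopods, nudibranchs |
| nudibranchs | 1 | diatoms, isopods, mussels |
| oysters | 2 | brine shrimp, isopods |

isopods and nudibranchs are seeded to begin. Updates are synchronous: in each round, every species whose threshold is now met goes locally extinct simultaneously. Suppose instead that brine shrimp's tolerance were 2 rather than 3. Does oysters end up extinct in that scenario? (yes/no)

With brine shrimp's tolerance at 2:
Round 1 — isopods, nudibranchs go locally extinct (initial).
Round 2 — checking thresholds:
  brine shrimp: 1 of 3 neighbours < 2, holds.
  diatoms: 2 of 5 neighbours ≥ 2, goes locally extinct.
  mussels: 2 of 4 neighbours < 4, holds.
  oysters: 1 of 2 neighbours < 2, holds.
Round 3 — checking thresholds:
  brine shrimp: 2 of 3 neighbours ≥ 2, goes locally extinct.
  herring: 1 of 2 neighbours ≥ 1, goes locally extinct.
  mussels: 3 of 4 neighbours < 4, holds.
  oysters: 1 of 2 neighbours < 2, holds.
Round 4 — checking thresholds:
  mussels: 4 of 4 neighbours ≥ 4, goes locally extinct.
  oysters: 2 of 2 neighbours ≥ 2, goes locally extinct.
Round 5 — no new extinctions; cascade stops.

yes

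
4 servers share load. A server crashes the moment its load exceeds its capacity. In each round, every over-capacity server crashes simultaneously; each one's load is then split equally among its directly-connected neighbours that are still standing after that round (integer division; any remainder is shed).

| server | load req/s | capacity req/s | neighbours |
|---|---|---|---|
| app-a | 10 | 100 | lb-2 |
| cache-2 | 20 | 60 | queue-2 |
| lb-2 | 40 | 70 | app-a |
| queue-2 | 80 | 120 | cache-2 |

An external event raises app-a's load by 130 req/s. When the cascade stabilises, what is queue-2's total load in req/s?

Round 1 — app-a at 140 > 100. app-a crashes.
  app-a sheds 140 req/s to lb-2: 140 each.
    lb-2: 40+140 = 180 > 70
Round 2 — lb-2 crashes.
  lb-2 sheds 180 req/s: no online neighbours, lost.
No further crashes.

80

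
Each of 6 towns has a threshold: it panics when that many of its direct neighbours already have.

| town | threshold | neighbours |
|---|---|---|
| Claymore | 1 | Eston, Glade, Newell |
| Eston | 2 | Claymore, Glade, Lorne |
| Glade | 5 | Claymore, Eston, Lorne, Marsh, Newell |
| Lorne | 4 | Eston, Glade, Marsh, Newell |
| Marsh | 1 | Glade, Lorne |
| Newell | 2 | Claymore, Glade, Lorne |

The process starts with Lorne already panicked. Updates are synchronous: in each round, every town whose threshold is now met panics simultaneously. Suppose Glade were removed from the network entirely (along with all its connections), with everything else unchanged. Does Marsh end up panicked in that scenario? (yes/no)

With Glade removed:
Round 1 — Lorne panics (initial).
Round 2 — checking thresholds:
  Eston: 1 of 2 neighbours < 2, holds.
  Marsh: 1 of 1 neighbours ≥ 1, panics.
  Newell: 1 of 2 neighbours < 2, holds.
Round 3 — no new panics; cascade stops.

yes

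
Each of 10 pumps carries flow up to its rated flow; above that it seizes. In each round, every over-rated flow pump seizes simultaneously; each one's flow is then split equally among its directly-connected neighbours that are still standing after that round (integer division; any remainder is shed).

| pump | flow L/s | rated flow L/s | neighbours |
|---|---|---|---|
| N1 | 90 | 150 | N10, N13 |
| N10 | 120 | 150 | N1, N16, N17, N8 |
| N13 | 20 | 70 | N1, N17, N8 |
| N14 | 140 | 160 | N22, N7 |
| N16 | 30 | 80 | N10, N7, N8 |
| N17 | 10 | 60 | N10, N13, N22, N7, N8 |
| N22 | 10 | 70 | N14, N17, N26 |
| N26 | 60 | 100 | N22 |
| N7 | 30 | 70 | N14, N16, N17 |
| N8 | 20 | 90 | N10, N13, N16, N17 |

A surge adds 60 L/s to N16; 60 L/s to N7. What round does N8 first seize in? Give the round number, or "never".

Round 1 — N16 at 90 > 80; N7 at 90 > 70. N16, N7 seize.
  N16 sheds 90 L/s to N10, N8: 45 each.
    N10: 120+45 = 165 > 150
    N8: 20+45 = 65 ≤ 90
  N7 sheds 90 L/s to N14, N17: 45 each.
    N14: 140+45 = 185 > 160
    N17: 10+45 = 55 ≤ 60
Round 2 — N10, N14 seize.
  N10 sheds 165 L/s to N1, N17, N8: 55 each.
    N1: 90+55 = 145 ≤ 150
    N17: 55+55 = 110 > 60
    N8: 65+55 = 120 > 90
  N14 sheds 185 L/s to N22: 185 each.
    N22: 10+185 = 195 > 70
Round 3 — N17, N22, N8 seize.
  N17 sheds 110 L/s to N13: 110 each.
    N13: 20+110 = 130 > 70
  N22 sheds 195 L/s to N26: 195 each.
    N26: 60+195 = 255 > 100
  N8 sheds 120 L/s to N13: 120 each.
    N13: 130+120 = 250 > 70
Round 4 — N13, N26 seize.
  N13 sheds 250 L/s to N1: 250 each.
    N1: 145+250 = 395 > 150
  N26 sheds 255 L/s: no online neighbours, lost.
Round 5 — N1 seizes.
  N1 sheds 395 L/s: no online neighbours, lost.
No further seizures.

3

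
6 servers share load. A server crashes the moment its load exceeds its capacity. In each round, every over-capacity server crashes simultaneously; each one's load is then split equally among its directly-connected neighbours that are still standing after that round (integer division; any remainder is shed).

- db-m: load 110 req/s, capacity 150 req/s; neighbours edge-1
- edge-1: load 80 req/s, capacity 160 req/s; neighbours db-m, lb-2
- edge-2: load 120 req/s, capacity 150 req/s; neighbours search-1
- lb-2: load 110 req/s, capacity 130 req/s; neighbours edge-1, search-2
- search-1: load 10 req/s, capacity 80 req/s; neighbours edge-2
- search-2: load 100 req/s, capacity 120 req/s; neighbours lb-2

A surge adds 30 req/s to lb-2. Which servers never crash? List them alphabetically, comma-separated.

db-m, edge-1, edge-2, search-1

Round 1 — lb-2 at 140 > 130. lb-2 crashes.
  lb-2 sheds 140 req/s to edge-1, search-2: 70 each.
    edge-1: 80+70 = 150 ≤ 160
    search-2: 100+70 = 170 > 120
Round 2 — search-2 crashes.
  search-2 sheds 170 req/s: no online neighbours, lost.
No further crashes.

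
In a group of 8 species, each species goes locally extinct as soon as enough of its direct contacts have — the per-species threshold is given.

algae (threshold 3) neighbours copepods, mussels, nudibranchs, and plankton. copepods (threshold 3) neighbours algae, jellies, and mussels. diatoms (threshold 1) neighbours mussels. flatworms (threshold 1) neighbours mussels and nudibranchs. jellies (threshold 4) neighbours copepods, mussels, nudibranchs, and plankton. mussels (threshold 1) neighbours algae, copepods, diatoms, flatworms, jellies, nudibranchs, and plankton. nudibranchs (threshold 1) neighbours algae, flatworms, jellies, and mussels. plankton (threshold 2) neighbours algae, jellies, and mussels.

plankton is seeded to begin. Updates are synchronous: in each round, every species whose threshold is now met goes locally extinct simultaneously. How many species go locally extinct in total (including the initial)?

Round 1 — plankton goes locally extinct (initial).
Round 2 — checking thresholds:
  algae: 1 of 4 neighbours < 3, not yet.
  jellies: 1 of 4 neighbours < 4, not yet.
  mussels: 1 of 7 neighbours ≥ 1, goes locally extinct.
Round 3 — checking thresholds:
  algae: 2 of 4 neighbours < 3, not yet.
  copepods: 1 of 3 neighbours < 3, not yet.
  diatoms: 1 of 1 neighbours ≥ 1, goes locally extinct.
  flatworms: 1 of 2 neighbours ≥ 1, goes locally extinct.
  jellies: 2 of 4 neighbours < 4, not yet.
  nudibranchs: 1 of 4 neighbours ≥ 1, goes locally extinct.
Round 4 — checking thresholds:
  algae: 3 of 4 neighbours ≥ 3, goes locally extinct.
  copepods: 1 of 3 neighbours < 3, not yet.
  jellies: 3 of 4 neighbours < 4, not yet.
Round 5 — no new extinctions; cascade stops.

6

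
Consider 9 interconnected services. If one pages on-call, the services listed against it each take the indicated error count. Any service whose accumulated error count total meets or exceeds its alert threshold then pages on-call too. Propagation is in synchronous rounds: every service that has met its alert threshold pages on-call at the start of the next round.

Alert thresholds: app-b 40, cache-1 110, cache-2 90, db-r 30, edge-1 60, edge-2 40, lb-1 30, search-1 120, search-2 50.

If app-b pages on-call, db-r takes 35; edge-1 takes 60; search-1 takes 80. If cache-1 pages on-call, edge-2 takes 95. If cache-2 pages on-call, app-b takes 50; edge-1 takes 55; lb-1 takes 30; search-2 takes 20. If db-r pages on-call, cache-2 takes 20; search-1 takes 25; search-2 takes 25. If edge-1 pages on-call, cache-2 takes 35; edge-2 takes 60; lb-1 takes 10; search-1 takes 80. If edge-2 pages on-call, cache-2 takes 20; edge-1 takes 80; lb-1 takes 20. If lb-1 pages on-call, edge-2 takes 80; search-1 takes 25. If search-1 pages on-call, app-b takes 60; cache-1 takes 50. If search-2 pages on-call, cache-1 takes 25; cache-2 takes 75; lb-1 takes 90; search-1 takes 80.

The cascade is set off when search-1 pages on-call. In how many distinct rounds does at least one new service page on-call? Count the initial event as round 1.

Round 1 — search-1 pages on-call (initial).
  app-b: +60 → 60 ≥ 40
  cache-1: +50 → 50 < 110
Round 2 — app-b pages on-call.
  db-r: +35 → 35 ≥ 30
  edge-1: +60 → 60 ≥ 60
Round 3 — db-r, edge-1 page on-call.
  cache-2: +20+35 → 55 < 90
  edge-2: +60 → 60 ≥ 40
  lb-1: +10 → 10 < 30
  search-2: +25 → 25 < 50
Round 4 — edge-2 pages on-call.
  cache-2: +20 → 75 < 90
  lb-1: +20 → 30 ≥ 30
Round 5 — lb-1 pages on-call.
No further pages.

5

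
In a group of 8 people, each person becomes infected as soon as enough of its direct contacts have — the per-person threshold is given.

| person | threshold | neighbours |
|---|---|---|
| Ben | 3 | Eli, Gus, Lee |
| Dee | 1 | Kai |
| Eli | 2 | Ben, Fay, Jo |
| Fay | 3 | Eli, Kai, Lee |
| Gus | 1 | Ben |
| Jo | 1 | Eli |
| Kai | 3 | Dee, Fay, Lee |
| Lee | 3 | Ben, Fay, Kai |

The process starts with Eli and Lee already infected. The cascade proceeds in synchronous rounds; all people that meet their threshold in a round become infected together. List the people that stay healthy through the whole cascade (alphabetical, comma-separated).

Ben, Dee, Fay, Gus, Kai

Round 1 — Eli, Lee become infected (initial).
Round 2 — checking thresholds:
  Ben: 2 of 3 neighbours < 3, holds.
  Fay: 2 of 3 neighbours < 3, holds.
  Jo: 1 of 1 neighbours ≥ 1, becomes infected.
  Kai: 1 of 3 neighbours < 3, holds.
Round 3 — no new infections; cascade stops.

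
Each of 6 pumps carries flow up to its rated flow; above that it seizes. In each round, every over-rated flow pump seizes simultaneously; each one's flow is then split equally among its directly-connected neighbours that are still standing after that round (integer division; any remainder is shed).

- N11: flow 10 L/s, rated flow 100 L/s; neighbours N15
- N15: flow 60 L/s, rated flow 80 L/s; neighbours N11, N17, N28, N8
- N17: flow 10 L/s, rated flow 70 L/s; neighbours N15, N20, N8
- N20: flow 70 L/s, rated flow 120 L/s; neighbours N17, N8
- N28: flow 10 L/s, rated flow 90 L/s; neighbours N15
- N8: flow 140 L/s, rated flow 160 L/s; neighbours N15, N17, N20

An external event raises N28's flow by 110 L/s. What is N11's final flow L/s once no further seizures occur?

70

Round 1 — N28 at 120 > 90. N28 seizes.
  N28 sheds 120 L/s to N15: 120 each.
    N15: 60+120 = 180 > 80
Round 2 — N15 seizes.
  N15 sheds 180 L/s to N11, N17, N8: 60 each.
    N11: 10+60 = 70 ≤ 100
    N17: 10+60 = 70 ≤ 70
    N8: 140+60 = 200 > 160
Round 3 — N8 seizes.
  N8 sheds 200 L/s to N17, N20: 100 each.
    N17: 70+100 = 170 > 70
    N20: 70+100 = 170 > 120
Round 4 — N17, N20 seize.
  N17 sheds 170 L/s: no online neighbours, lost.
  N20 sheds 170 L/s: no online neighbours, lost.
No further seizures.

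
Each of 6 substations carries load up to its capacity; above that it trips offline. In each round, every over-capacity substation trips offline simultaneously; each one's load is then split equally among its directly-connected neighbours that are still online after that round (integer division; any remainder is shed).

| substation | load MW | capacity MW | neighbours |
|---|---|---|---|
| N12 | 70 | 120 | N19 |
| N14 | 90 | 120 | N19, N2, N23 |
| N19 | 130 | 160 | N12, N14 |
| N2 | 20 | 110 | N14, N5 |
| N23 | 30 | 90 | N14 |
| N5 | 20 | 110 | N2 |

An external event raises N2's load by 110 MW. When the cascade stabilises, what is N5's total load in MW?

Round 1 — N2 at 130 > 110. N2 trips offline.
  N2 sheds 130 MW to N14, N5: 65 each.
    N14: 90+65 = 155 > 120
    N5: 20+65 = 85 ≤ 110
Round 2 — N14 trips offline.
  N14 sheds 155 MW to N19, N23: 77 each (1 lost).
    N19: 130+77 = 207 > 160
    N23: 30+77 = 107 > 90
Round 3 — N19, N23 trip offline.
  N19 sheds 207 MW to N12: 207 each.
    N12: 70+207 = 277 > 120
  N23 sheds 107 MW: no online neighbours, lost.
Round 4 — N12 trips offline.
  N12 sheds 277 MW: no online neighbours, lost.
No further trips.

85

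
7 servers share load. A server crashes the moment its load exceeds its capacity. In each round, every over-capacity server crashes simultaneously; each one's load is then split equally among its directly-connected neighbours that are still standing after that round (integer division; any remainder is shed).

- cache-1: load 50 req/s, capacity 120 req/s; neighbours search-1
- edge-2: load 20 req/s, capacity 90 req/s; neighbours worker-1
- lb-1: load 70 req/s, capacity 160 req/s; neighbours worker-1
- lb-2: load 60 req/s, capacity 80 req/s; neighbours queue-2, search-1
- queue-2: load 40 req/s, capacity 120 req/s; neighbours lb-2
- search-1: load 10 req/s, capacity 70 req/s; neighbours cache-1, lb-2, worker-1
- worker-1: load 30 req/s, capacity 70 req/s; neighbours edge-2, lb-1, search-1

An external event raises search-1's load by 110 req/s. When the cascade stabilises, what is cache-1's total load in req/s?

Round 1 — search-1 at 120 > 70. search-1 crashes.
  search-1 sheds 120 req/s to cache-1, lb-2, worker-1: 40 each.
    cache-1: 50+40 = 90 ≤ 120
    lb-2: 60+40 = 100 > 80
    worker-1: 30+40 = 70 ≤ 70
Round 2 — lb-2 crashes.
  lb-2 sheds 100 req/s to queue-2: 100 each.
    queue-2: 40+100 = 140 > 120
Round 3 — queue-2 crashes.
  queue-2 sheds 140 req/s: no online neighbours, lost.
No further crashes.

90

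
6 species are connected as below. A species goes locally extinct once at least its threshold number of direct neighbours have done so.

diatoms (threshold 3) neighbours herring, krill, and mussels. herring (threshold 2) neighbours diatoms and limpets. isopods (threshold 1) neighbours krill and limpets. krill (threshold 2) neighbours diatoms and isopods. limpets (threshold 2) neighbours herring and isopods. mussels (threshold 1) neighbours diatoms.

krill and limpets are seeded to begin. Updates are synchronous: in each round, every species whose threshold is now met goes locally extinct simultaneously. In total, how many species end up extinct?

3

Round 1 — krill, limpets go locally extinct (initial).
Round 2 — checking thresholds:
  diatoms: 1 of 3 neighbours < 3, below threshold.
  herring: 1 of 2 neighbours < 2, below threshold.
  isopods: 2 of 2 neighbours ≥ 1, goes locally extinct.
Round 3 — no new extinctions; cascade stops.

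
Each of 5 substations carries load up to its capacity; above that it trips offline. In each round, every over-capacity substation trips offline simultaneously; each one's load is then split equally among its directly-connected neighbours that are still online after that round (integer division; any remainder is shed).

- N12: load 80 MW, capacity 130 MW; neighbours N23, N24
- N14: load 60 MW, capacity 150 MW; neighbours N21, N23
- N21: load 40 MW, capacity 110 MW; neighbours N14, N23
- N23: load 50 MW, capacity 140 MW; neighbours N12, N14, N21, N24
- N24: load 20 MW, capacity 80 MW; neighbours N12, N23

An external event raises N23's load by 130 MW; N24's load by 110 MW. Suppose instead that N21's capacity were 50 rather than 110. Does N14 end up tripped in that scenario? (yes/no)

yes

With N21's capacity at 50:
Round 1 — N23 at 180 > 140; N24 at 130 > 80. N23, N24 trip offline.
  N23 sheds 180 MW to N12, N14, N21: 60 each.
    N12: 80+60 = 140 > 130
    N14: 60+60 = 120 ≤ 150
    N21: 40+60 = 100 > 50
  N24 sheds 130 MW to N12: 130 each.
    N12: 140+130 = 270 > 130
Round 2 — N12, N21 trip offline.
  N12 sheds 270 MW: no online neighbours, lost.
  N21 sheds 100 MW to N14: 100 each.
    N14: 120+100 = 220 > 150
Round 3 — N14 trips offline.
  N14 sheds 220 MW: no online neighbours, lost.
No further trips.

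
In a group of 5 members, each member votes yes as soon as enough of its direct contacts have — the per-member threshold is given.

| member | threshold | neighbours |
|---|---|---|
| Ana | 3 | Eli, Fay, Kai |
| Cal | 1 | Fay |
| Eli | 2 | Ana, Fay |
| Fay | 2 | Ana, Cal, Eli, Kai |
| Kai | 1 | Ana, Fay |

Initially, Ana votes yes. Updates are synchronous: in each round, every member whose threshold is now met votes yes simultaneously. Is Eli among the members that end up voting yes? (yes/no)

Round 1 — Ana votes yes (initial).
Round 2 — checking thresholds:
  Eli: 1 of 2 neighbours < 2, not yet.
  Fay: 1 of 4 neighbours < 2, not yet.
  Kai: 1 of 2 neighbours ≥ 1, votes yes.
Round 3 — checking thresholds:
  Eli: 1 of 2 neighbours < 2, not yet.
  Fay: 2 of 4 neighbours ≥ 2, votes yes.
Round 4 — checking thresholds:
  Cal: 1 of 1 neighbours ≥ 1, votes yes.
  Eli: 2 of 2 neighbours ≥ 2, votes yes.
Round 5 — no new yes votes; cascade stops.

yes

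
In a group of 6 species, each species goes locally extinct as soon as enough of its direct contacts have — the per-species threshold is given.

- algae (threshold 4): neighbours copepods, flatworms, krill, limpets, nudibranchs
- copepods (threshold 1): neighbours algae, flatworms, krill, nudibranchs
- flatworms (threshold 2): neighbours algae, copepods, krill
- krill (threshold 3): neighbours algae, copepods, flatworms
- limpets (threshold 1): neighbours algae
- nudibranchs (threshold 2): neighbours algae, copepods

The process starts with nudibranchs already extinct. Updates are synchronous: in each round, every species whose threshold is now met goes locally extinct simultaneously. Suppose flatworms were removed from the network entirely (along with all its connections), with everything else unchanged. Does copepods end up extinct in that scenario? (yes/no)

yes

With flatworms removed:
Round 1 — nudibranchs goes locally extinct (initial).
Round 2 — checking thresholds:
  algae: 1 of 4 neighbours < 4, holds.
  copepods: 1 of 3 neighbours ≥ 1, goes locally extinct.
Round 3 — no new extinctions; cascade stops.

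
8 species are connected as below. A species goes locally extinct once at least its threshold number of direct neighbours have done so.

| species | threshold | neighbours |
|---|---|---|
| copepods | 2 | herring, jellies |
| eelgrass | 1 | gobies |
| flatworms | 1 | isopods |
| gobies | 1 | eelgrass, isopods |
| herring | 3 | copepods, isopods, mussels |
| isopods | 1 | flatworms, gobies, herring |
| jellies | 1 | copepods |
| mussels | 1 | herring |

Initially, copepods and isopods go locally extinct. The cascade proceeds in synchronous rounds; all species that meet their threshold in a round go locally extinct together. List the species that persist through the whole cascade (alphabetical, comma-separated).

herring, mussels

Round 1 — copepods, isopods go locally extinct (initial).
Round 2 — checking thresholds:
  flatworms: 1 of 1 neighbours ≥ 1, goes locally extinct.
  gobies: 1 of 2 neighbours ≥ 1, goes locally extinct.
  herring: 2 of 3 neighbours < 3, below threshold.
  jellies: 1 of 1 neighbours ≥ 1, goes locally extinct.
Round 3 — checking thresholds:
  eelgrass: 1 of 1 neighbours ≥ 1, goes locally extinct.
  herring: 2 of 3 neighbours < 3, below threshold.
Round 4 — no new extinctions; cascade stops.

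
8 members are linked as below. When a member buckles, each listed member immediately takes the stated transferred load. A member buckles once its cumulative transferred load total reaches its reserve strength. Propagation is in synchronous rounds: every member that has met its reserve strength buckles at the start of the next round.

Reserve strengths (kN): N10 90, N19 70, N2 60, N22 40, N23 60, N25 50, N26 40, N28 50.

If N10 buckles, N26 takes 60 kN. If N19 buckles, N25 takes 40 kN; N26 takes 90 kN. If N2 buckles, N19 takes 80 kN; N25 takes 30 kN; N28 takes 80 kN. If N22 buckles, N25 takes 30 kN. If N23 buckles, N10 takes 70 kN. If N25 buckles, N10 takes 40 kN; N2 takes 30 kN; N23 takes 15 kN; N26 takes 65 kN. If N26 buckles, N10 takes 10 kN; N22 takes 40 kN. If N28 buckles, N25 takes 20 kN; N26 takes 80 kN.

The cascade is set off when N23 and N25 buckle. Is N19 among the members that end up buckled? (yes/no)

no

Round 1 — N23, N25 buckle (initial).
  N10: +70+40 → 110 ≥ 90
  N2: +30 → 30 < 60
  N26: +65 → 65 ≥ 40
Round 2 — N10, N26 buckle.
  N22: +40 → 40 ≥ 40
Round 3 — N22 buckles.
No further bucklings.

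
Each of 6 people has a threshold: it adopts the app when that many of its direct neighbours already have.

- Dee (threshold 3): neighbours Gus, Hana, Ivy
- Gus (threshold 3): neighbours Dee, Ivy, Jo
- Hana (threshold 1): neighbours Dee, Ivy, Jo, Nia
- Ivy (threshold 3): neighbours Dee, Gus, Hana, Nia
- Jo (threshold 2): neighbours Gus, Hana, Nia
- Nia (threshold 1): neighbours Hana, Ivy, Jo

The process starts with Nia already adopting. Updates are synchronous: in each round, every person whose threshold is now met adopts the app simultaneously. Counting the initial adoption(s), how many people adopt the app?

Round 1 — Nia adopts the app (initial).
Round 2 — checking thresholds:
  Hana: 1 of 4 neighbours ≥ 1, adopts the app.
  Ivy: 1 of 4 neighbours < 3, holds.
  Jo: 1 of 3 neighbours < 2, holds.
Round 3 — checking thresholds:
  Dee: 1 of 3 neighbours < 3, holds.
  Ivy: 2 of 4 neighbours < 3, holds.
  Jo: 2 of 3 neighbours ≥ 2, adopts the app.
Round 4 — no new adoptions; cascade stops.

3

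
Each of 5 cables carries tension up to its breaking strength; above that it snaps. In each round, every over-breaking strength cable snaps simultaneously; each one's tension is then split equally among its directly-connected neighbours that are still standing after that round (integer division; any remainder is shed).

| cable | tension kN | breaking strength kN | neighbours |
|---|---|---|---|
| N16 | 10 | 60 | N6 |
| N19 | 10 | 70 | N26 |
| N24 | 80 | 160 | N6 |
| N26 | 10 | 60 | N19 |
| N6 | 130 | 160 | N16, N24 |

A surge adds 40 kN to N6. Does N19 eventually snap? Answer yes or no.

no

Round 1 — N6 at 170 > 160. N6 snaps.
  N6 sheds 170 kN to N16, N24: 85 each.
    N16: 10+85 = 95 > 60
    N24: 80+85 = 165 > 160
Round 2 — N16, N24 snap.
  N16 sheds 95 kN: no online neighbours, lost.
  N24 sheds 165 kN: no online neighbours, lost.
No further breaks.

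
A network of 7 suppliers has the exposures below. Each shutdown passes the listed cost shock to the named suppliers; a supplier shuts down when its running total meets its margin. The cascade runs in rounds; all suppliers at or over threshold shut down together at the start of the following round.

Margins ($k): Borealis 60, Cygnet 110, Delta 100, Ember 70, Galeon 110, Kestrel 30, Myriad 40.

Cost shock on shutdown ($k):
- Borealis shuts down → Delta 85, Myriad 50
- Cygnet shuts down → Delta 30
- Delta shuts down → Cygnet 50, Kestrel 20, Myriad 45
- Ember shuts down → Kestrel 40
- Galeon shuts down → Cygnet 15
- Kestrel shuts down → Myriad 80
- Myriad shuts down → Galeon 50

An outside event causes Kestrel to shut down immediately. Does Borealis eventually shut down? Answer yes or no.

no

Round 1 — Kestrel shuts down (initial).
  Myriad: +80 → 80 ≥ 40
Round 2 — Myriad shuts down.
  Galeon: +50 → 50 < 110
No further shutdowns.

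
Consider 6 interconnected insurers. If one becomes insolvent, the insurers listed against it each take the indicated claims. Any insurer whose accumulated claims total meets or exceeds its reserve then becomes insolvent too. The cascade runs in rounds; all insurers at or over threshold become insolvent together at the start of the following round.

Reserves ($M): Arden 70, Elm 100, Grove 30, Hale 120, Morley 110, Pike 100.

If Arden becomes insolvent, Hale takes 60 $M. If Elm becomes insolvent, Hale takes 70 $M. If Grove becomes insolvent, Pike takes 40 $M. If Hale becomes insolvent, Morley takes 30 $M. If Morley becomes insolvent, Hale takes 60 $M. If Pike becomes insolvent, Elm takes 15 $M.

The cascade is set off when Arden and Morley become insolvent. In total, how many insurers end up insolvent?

Round 1 — Arden, Morley become insolvent (initial).
  Hale: +60+60 → 120 ≥ 120
Round 2 — Hale becomes insolvent.
No further insolvencies.

3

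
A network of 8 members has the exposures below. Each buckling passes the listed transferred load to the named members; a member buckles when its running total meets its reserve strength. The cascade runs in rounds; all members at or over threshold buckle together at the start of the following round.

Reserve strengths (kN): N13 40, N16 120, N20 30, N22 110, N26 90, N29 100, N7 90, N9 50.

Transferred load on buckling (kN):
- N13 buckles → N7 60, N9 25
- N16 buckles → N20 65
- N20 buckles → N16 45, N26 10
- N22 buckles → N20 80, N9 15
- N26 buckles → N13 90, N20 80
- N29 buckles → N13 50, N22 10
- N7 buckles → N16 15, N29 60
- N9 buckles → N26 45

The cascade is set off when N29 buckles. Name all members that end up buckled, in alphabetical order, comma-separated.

Round 1 — N29 buckles (initial).
  N13: +50 → 50 ≥ 40
  N22: +10 → 10 < 110
Round 2 — N13 buckles.
  N7: +60 → 60 < 90
  N9: +25 → 25 < 50
No further bucklings.

N13, N29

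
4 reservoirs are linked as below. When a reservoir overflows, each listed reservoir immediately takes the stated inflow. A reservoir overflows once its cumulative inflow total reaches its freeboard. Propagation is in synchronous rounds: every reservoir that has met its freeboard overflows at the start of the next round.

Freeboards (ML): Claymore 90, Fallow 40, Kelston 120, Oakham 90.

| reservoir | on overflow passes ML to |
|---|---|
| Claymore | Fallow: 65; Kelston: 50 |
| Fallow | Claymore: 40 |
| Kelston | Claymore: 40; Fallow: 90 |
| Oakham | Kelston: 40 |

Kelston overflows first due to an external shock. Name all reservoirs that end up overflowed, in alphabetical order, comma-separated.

Fallow, Kelston

Round 1 — Kelston overflows (initial).
  Claymore: +40 → 40 < 90
  Fallow: +90 → 90 ≥ 40
Round 2 — Fallow overflows.
  Claymore: +40 → 80 < 90
No further overflows.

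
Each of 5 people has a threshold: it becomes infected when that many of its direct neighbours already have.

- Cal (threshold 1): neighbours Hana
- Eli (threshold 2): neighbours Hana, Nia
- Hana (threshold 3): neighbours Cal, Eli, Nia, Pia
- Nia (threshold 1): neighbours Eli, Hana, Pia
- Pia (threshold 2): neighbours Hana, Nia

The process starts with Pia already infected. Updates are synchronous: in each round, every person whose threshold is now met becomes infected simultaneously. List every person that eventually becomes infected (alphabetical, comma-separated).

Nia, Pia

Round 1 — Pia becomes infected (initial).
Round 2 — checking thresholds:
  Hana: 1 of 4 neighbours < 3, holds.
  Nia: 1 of 3 neighbours ≥ 1, becomes infected.
Round 3 — no new infections; cascade stops.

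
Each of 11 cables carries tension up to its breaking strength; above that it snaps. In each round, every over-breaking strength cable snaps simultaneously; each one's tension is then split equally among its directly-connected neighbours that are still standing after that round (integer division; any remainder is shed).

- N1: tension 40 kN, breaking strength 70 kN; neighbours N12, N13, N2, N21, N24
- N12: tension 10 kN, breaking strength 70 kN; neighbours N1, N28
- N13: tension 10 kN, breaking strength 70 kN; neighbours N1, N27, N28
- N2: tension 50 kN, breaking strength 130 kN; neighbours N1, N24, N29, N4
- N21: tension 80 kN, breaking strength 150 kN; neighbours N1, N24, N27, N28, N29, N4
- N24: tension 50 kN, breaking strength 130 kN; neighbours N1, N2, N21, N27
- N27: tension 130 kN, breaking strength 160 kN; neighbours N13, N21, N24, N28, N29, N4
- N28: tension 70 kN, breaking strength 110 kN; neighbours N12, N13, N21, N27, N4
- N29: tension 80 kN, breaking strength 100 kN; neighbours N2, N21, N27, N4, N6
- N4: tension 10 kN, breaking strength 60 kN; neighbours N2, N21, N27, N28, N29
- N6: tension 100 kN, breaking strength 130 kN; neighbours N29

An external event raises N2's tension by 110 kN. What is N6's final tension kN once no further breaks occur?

130

Round 1 — N2 at 160 > 130. N2 snaps.
  N2 sheds 160 kN to N1, N24, N29, N4: 40 each.
    N1: 40+40 = 80 > 70
    N24: 50+40 = 90 ≤ 130
    N29: 80+40 = 120 > 100
    N4: 10+40 = 50 ≤ 60
Round 2 — N1, N29 snap.
  N1 sheds 80 kN to N12, N13, N21, N24: 20 each.
    N12: 10+20 = 30 ≤ 70
    N13: 10+20 = 30 ≤ 70
    N21: 80+20 = 100 ≤ 150
    N24: 90+20 = 110 ≤ 130
  N29 sheds 120 kN to N21, N27, N4, N6: 30 each.
    N21: 100+30 = 130 ≤ 150
    N27: 130+30 = 160 ≤ 160
    N4: 50+30 = 80 > 60
    N6: 100+30 = 130 ≤ 130
Round 3 — N4 snaps.
  N4 sheds 80 kN to N21, N27, N28: 26 each (2 lost).
    N21: 130+26 = 156 > 150
    N27: 160+26 = 186 > 160
    N28: 70+26 = 96 ≤ 110
Round 4 — N21, N27 snap.
  N21 sheds 156 kN to N24, N28: 78 each.
    N24: 110+78 = 188 > 130
    N28: 96+78 = 174 > 110
  N27 sheds 186 kN to N13, N24, N28: 62 each.
    N13: 30+62 = 92 > 70
    N24: 188+62 = 250 > 130
    N28: 174+62 = 236 > 110
Round 5 — N13, N24, N28 snap.
  N13 sheds 92 kN: no online neighbours, lost.
  N24 sheds 250 kN: no online neighbours, lost.
  N28 sheds 236 kN to N12: 236 each.
    N12: 30+236 = 266 > 70
Round 6 — N12 snaps.
  N12 sheds 266 kN: no online neighbours, lost.
No further breaks.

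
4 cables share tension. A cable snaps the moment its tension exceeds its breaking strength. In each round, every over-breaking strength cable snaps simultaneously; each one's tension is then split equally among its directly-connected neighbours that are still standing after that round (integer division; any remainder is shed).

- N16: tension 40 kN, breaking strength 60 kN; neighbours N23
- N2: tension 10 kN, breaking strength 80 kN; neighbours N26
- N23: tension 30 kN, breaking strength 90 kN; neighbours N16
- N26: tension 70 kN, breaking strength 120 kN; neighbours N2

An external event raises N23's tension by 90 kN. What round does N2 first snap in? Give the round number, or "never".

never

Round 1 — N23 at 120 > 90. N23 snaps.
  N23 sheds 120 kN to N16: 120 each.
    N16: 40+120 = 160 > 60
Round 2 — N16 snaps.
  N16 sheds 160 kN: no online neighbours, lost.
No further breaks.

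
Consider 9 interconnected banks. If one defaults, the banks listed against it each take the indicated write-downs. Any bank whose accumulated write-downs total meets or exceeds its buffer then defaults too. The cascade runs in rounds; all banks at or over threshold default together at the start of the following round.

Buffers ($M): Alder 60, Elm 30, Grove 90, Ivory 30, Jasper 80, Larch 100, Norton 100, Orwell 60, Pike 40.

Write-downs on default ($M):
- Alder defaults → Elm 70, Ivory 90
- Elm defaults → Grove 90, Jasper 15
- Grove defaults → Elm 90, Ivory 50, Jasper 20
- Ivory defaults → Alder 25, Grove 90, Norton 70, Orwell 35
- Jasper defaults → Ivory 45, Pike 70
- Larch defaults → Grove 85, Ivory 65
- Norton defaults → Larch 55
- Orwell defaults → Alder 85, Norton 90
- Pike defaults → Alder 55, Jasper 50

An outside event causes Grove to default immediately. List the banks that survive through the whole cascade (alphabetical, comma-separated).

Round 1 — Grove defaults (initial).
  Elm: +90 → 90 ≥ 30
  Ivory: +50 → 50 ≥ 30
  Jasper: +20 → 20 < 80
Round 2 — Elm, Ivory default.
  Alder: +25 → 25 < 60
  Jasper: +15 → 35 < 80
  Norton: +70 → 70 < 100
  Orwell: +35 → 35 < 60
No further defaults.

Alder, Jasper, Larch, Norton, Orwell, Pike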